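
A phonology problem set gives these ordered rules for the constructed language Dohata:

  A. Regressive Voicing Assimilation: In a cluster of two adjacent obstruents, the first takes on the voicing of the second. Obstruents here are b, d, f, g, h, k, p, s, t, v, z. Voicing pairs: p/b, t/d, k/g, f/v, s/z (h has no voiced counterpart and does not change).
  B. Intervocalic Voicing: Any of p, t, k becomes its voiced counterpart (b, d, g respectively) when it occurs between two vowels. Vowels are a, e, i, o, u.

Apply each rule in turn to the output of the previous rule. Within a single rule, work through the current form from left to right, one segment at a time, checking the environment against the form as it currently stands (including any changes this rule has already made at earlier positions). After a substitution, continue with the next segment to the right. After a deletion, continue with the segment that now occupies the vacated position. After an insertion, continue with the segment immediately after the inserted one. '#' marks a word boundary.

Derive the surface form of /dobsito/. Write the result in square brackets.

[dopsido]

A Regressive Voicing Assimilation: [dobsito] → [dopsito]
B Intervocalic Voicing: [dopsito] → [dopsido]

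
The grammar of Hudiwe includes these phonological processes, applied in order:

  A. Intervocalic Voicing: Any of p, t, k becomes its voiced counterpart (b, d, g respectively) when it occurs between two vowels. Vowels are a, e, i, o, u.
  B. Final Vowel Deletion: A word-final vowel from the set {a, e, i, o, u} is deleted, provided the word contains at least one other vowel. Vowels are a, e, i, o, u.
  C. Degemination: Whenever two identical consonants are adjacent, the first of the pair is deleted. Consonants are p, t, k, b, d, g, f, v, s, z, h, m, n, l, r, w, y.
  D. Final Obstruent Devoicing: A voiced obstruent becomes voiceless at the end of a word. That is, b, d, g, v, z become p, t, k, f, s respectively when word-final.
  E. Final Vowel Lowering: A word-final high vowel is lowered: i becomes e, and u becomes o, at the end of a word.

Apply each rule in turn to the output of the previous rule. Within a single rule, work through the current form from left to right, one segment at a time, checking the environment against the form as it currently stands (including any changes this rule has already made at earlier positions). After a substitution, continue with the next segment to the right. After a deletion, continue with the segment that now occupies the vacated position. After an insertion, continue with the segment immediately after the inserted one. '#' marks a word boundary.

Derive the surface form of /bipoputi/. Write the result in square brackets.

[bibobut]

A Intervocalic Voicing: [bipoputi] → [bibobudi]
B Final Vowel Deletion: [bibobudi] → [bibobud]
C Degemination: no change — [bibobud]
D Final Obstruent Devoicing: [bibobud] → [bibobut]
E Final Vowel Lowering: no change — [bibobut]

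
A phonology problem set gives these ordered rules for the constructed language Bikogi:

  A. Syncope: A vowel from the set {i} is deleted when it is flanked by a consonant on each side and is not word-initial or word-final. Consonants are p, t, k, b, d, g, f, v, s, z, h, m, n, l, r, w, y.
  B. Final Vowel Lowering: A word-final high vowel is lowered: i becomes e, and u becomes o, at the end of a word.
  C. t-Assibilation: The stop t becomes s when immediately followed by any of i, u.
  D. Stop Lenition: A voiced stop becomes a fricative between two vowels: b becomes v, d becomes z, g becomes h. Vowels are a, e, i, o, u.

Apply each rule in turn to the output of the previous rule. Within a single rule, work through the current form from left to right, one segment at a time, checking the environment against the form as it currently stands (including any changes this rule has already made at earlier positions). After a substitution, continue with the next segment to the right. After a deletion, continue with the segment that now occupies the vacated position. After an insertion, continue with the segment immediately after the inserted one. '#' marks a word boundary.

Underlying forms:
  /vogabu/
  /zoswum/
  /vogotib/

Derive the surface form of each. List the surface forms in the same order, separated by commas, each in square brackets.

/vogabu/:
  A Syncope: no change — [vogabu]
  B Final Vowel Lowering: [vogabu] → [vogabo]
  C t-Assibilation: no change — [vogabo]
  D Stop Lenition: [vogabo] → [vohavo]
/zoswum/:
  A Syncope: no change — [zoswum]
  B Final Vowel Lowering: no change — [zoswum]
  C t-Assibilation: no change — [zoswum]
  D Stop Lenition: no change — [zoswum]
/vogotib/:
  A Syncope: [vogotib] → [vogotb]
  B Final Vowel Lowering: no change — [vogotb]
  C t-Assibilation: no change — [vogotb]
  D Stop Lenition: [vogotb] → [vohotb]

[vohavo], [zoswum], [vohotb]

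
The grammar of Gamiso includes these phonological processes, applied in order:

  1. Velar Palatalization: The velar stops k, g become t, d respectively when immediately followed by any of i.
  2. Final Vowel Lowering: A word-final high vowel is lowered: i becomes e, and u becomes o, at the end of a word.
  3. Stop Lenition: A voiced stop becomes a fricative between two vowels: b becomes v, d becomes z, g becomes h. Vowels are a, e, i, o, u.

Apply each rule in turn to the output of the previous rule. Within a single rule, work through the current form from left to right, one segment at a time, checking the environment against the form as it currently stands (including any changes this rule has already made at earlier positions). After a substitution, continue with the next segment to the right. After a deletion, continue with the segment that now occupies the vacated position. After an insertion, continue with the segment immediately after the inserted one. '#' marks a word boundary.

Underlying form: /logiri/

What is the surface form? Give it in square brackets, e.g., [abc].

1 Velar Palatalization: [logiri] → [lodiri]
2 Final Vowel Lowering: [lodiri] → [lodire]
3 Stop Lenition: [lodire] → [lozire]

[lozire]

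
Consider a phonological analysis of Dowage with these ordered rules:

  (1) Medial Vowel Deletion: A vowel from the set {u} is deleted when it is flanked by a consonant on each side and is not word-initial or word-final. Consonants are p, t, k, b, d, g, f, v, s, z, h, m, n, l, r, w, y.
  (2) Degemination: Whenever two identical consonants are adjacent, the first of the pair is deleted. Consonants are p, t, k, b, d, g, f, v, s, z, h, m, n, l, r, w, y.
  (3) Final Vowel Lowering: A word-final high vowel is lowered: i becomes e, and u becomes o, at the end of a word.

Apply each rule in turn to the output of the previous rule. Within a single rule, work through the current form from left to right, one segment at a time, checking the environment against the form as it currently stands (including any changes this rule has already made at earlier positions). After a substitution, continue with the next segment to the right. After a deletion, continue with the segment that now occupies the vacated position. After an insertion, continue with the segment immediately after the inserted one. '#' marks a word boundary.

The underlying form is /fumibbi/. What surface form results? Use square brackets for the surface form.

(1) Medial Vowel Deletion: [fumibbi] → [fmibbi]
(2) Degemination: [fmibbi] → [fmibi]
(3) Final Vowel Lowering: [fmibi] → [fmibe]

[fmibe]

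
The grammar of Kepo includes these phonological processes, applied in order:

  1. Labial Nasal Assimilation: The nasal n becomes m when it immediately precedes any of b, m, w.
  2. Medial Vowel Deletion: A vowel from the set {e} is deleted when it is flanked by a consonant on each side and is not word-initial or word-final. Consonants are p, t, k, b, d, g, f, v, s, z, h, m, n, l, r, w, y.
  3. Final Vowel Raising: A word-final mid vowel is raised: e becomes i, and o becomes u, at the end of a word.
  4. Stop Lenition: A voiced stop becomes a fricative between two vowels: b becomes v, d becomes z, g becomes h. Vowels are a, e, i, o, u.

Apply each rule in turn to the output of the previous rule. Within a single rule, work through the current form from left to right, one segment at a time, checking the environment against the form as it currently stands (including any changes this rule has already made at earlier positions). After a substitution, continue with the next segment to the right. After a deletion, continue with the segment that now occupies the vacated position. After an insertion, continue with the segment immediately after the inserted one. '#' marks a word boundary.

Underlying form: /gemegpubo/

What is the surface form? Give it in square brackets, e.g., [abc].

[gmgpuvu]

1 Labial Nasal Assimilation: no change — [gemegpubo]
2 Medial Vowel Deletion: [gemegpubo] → [gmgpubo]
3 Final Vowel Raising: [gmgpubo] → [gmgpubu]
4 Stop Lenition: [gmgpubu] → [gmgpuvu]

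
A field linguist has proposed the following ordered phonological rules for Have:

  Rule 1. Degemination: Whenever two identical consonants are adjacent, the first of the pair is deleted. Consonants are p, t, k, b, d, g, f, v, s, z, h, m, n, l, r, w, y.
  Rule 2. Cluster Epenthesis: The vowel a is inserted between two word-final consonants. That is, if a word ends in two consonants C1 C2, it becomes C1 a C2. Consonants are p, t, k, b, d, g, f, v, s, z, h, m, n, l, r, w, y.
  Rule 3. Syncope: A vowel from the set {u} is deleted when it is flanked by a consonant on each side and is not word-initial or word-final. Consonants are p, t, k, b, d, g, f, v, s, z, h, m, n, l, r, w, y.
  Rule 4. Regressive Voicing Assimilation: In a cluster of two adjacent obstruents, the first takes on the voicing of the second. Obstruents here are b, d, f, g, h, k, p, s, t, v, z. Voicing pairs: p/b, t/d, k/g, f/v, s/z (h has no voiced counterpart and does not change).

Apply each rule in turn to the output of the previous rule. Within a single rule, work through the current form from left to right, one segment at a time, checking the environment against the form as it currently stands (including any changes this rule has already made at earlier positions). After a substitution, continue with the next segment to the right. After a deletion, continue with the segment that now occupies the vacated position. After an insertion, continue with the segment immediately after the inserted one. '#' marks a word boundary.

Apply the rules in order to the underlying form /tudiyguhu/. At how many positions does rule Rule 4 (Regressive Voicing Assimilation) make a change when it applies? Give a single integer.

Rule 1 Degemination: no change — [tudiyguhu]
Rule 2 Cluster Epenthesis: no change — [tudiyguhu]
Rule 3 Syncope: [tudiyguhu] → [tdiyghu]
Rule 4 Regressive Voicing Assimilation: [tdiyghu] → [ddiykhu]
Rule Rule 4 changed 2 position(s).

2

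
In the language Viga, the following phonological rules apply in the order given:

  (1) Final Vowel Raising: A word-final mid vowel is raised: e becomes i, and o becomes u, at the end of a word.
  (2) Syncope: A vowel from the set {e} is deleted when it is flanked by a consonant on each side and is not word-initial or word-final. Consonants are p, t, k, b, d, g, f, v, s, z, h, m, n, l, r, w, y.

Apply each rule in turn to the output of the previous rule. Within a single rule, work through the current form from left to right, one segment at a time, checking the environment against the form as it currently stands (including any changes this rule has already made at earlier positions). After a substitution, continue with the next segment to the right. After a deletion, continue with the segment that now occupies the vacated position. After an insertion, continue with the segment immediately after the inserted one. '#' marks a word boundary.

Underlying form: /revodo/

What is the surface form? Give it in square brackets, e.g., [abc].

(1) Final Vowel Raising: [revodo] → [revodu]
(2) Syncope: [revodu] → [rvodu]

[rvodu]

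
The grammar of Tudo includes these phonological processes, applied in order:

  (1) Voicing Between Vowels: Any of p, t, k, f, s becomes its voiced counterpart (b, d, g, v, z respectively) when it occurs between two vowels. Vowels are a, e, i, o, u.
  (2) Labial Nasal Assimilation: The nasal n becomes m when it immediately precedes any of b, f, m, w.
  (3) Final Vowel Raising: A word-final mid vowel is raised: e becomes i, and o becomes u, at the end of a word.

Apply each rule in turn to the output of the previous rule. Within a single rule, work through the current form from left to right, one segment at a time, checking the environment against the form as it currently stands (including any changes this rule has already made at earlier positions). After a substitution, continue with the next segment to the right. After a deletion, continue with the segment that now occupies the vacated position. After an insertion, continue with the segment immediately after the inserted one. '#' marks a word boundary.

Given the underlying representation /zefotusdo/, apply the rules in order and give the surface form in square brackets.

(1) Voicing Between Vowels: [zefotusdo] → [zevodusdo]
(2) Labial Nasal Assimilation: no change — [zevodusdo]
(3) Final Vowel Raising: [zevodusdo] → [zevodusdu]

[zevodusdu]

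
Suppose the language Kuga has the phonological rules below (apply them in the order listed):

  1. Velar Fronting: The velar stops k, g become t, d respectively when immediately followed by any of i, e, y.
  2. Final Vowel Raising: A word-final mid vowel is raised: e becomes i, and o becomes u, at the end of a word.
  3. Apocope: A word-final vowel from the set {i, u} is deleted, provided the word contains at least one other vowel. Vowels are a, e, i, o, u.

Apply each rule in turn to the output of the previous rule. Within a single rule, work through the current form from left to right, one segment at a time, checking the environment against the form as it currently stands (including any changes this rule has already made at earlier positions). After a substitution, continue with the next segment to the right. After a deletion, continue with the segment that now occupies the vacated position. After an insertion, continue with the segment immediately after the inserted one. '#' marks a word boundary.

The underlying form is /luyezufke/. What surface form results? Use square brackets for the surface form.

1 Velar Fronting: [luyezufke] → [luyezufte]
2 Final Vowel Raising: [luyezufte] → [luyezufti]
3 Apocope: [luyezufti] → [luyezuft]

[luyezuft]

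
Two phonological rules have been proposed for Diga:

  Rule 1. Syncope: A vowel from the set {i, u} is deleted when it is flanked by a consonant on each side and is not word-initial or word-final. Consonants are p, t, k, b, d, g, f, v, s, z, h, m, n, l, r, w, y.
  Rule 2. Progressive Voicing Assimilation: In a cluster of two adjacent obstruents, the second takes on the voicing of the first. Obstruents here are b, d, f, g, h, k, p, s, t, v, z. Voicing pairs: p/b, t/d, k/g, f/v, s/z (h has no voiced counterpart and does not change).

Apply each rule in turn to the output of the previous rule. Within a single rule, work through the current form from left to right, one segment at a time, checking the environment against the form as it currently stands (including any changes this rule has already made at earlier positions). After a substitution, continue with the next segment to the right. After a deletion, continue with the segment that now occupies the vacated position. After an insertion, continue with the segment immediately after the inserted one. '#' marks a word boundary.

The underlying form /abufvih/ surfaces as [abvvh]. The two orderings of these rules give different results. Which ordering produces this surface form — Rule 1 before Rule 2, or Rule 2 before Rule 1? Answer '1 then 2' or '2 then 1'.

Order 1 then 2:
  1 Syncope: [abufvih] → [abfvh]
  2 Progressive Voicing Assimilation: [abfvh] → [abvvh]
  result: [abvvh]
Order 2 then 1:
  2 Progressive Voicing Assimilation: [abufvih] → [abuffih]
  1 Syncope: [abuffih] → [abffh]
  result: [abffh]

1 then 2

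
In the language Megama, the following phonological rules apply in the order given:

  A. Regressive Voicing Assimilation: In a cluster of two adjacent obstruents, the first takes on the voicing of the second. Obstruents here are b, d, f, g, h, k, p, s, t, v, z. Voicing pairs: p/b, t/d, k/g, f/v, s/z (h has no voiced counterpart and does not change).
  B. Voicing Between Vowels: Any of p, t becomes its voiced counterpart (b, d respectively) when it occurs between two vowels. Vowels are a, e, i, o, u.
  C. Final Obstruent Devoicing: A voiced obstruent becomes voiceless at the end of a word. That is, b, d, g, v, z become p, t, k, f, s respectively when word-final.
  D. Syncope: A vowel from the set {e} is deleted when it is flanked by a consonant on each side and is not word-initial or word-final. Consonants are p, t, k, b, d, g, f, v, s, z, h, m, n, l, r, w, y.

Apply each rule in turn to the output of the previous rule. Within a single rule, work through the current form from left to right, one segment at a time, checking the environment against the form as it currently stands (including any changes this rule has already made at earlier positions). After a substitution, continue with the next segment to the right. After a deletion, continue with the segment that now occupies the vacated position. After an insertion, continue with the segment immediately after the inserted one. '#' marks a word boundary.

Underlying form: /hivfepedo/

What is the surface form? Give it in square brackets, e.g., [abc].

[hiffbdo]

A Regressive Voicing Assimilation: [hivfepedo] → [hiffepedo]
B Voicing Between Vowels: [hiffepedo] → [hiffebedo]
C Final Obstruent Devoicing: no change — [hiffebedo]
D Syncope: [hiffebedo] → [hiffbdo]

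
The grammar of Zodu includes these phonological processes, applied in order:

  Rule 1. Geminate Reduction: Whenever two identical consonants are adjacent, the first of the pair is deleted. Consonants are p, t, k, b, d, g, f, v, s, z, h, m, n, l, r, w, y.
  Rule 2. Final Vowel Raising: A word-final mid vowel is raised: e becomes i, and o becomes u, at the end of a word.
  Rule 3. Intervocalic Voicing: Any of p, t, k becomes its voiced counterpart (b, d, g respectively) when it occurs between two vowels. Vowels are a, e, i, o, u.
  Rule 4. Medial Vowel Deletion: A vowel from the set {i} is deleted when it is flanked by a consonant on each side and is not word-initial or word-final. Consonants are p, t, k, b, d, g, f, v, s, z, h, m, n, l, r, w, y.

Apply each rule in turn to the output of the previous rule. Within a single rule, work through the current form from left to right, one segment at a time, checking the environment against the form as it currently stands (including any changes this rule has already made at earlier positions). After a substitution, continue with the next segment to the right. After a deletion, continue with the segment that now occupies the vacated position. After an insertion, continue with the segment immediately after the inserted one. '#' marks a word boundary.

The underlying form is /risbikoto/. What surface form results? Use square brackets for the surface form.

[rsbgodu]

Rule 1 Geminate Reduction: no change — [risbikoto]
Rule 2 Final Vowel Raising: [risbikoto] → [risbikotu]
Rule 3 Intervocalic Voicing: [risbikotu] → [risbigodu]
Rule 4 Medial Vowel Deletion: [risbigodu] → [rsbgodu]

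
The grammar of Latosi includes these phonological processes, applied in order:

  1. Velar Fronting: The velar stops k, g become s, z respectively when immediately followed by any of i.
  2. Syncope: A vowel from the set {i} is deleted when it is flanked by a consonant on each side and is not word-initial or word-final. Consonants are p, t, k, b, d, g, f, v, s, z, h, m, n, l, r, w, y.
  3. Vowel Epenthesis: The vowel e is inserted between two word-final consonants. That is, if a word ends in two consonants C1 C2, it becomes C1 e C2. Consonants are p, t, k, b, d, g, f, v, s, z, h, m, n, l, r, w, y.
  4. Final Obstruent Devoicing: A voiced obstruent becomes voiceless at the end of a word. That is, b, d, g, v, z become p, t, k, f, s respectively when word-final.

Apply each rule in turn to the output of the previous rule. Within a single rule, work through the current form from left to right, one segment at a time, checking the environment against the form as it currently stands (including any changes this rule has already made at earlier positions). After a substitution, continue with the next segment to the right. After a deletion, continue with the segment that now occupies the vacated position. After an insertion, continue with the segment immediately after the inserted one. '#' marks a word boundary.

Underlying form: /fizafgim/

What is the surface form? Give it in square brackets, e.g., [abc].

[fzafzem]

1 Velar Fronting: [fizafgim] → [fizafzim]
2 Syncope: [fizafzim] → [fzafzm]
3 Vowel Epenthesis: [fzafzm] → [fzafzem]
4 Final Obstruent Devoicing: no change — [fzafzem]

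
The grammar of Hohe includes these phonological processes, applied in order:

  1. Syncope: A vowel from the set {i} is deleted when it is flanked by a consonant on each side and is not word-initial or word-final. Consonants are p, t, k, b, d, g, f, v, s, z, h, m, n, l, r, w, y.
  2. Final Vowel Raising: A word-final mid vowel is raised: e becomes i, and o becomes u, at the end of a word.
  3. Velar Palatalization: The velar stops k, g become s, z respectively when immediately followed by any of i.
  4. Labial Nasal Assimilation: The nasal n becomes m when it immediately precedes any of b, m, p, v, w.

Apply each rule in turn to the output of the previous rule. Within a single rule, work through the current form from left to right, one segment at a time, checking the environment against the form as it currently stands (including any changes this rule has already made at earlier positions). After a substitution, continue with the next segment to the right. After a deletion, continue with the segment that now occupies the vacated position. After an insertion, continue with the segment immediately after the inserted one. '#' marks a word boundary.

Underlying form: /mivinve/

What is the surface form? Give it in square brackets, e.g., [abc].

1 Syncope: [mivinve] → [mvnve]
2 Final Vowel Raising: [mvnve] → [mvnvi]
3 Velar Palatalization: no change — [mvnvi]
4 Labial Nasal Assimilation: [mvnvi] → [mvmvi]

[mvmvi]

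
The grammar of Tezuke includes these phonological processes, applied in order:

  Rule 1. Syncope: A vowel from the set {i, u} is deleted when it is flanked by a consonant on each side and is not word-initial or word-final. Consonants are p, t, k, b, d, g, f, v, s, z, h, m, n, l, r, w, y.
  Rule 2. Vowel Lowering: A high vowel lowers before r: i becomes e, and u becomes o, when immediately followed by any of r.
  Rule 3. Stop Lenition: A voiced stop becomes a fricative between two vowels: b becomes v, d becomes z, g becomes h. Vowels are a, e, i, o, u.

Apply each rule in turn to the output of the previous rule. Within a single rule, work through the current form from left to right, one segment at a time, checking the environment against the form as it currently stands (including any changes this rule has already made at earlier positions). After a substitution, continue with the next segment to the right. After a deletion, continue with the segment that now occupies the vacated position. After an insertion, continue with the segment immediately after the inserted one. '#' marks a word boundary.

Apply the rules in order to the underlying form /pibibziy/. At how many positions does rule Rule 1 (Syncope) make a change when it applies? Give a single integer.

Rule 1 Syncope: [pibibziy] → [pbbzy]
Rule 2 Vowel Lowering: no change — [pbbzy]
Rule 3 Stop Lenition: no change — [pbbzy]
Rule Rule 1 changed 3 position(s).

3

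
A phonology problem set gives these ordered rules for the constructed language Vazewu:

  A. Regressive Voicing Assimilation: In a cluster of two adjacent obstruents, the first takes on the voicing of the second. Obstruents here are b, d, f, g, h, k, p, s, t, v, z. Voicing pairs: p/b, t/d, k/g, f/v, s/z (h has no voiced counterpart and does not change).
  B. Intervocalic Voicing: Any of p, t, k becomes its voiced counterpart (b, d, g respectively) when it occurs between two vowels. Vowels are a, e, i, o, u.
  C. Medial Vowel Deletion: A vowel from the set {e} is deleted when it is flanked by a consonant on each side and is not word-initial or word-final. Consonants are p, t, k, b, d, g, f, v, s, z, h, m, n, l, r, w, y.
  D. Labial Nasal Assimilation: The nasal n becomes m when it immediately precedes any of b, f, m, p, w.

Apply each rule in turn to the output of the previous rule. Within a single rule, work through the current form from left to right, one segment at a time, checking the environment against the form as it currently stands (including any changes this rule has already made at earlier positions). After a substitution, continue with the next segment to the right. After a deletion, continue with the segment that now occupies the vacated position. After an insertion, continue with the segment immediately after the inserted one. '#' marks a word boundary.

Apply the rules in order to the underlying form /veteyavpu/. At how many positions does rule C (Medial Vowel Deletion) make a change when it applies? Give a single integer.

2

A Regressive Voicing Assimilation: [veteyavpu] → [veteyafpu]
B Intervocalic Voicing: [veteyafpu] → [vedeyafpu]
C Medial Vowel Deletion: [vedeyafpu] → [vdyafpu]
D Labial Nasal Assimilation: no change — [vdyafpu]
Rule C changed 2 position(s).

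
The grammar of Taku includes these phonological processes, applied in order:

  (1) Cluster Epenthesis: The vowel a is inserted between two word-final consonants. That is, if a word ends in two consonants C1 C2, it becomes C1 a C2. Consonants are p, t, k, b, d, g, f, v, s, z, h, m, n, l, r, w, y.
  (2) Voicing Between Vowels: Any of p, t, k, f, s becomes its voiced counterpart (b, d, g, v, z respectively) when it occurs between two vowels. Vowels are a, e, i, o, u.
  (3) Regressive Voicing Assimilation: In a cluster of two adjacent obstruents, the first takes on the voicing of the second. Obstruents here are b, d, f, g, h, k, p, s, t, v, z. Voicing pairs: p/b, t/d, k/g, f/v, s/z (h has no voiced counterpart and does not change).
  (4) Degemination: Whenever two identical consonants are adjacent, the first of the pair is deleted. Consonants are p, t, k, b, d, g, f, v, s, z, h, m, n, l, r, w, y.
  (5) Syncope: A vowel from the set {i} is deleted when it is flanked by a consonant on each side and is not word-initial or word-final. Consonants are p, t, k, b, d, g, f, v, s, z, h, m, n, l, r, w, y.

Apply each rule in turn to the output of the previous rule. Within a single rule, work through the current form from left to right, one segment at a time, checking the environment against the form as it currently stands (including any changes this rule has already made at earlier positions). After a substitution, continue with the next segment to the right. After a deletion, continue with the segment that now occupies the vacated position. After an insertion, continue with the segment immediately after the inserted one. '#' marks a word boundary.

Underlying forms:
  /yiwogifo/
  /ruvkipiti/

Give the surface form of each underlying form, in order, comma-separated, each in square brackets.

[ywogvo], [rufkbdi]

/yiwogifo/:
  (1) Cluster Epenthesis: no change — [yiwogifo]
  (2) Voicing Between Vowels: [yiwogifo] → [yiwogivo]
  (3) Regressive Voicing Assimilation: no change — [yiwogivo]
  (4) Degemination: no change — [yiwogivo]
  (5) Syncope: [yiwogivo] → [ywogvo]
/ruvkipiti/:
  (1) Cluster Epenthesis: no change — [ruvkipiti]
  (2) Voicing Between Vowels: [ruvkipiti] → [ruvkibidi]
  (3) Regressive Voicing Assimilation: [ruvkibidi] → [rufkibidi]
  (4) Degemination: no change — [rufkibidi]
  (5) Syncope: [rufkibidi] → [rufkbdi]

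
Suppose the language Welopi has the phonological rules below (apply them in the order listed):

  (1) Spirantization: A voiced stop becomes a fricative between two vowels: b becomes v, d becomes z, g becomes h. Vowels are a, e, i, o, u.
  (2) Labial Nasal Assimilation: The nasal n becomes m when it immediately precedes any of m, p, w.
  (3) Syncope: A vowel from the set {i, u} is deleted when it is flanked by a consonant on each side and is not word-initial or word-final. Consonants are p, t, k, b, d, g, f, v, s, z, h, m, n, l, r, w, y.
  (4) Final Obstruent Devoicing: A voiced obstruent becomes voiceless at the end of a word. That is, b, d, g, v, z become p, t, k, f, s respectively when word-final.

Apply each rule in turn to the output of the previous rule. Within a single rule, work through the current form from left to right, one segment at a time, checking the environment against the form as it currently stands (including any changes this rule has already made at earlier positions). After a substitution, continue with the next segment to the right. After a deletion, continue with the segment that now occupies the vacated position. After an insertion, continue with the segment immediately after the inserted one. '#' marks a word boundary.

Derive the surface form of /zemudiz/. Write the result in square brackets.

(1) Spirantization: [zemudiz] → [zemuziz]
(2) Labial Nasal Assimilation: no change — [zemuziz]
(3) Syncope: [zemuziz] → [zemzz]
(4) Final Obstruent Devoicing: [zemzz] → [zemzs]

[zemzs]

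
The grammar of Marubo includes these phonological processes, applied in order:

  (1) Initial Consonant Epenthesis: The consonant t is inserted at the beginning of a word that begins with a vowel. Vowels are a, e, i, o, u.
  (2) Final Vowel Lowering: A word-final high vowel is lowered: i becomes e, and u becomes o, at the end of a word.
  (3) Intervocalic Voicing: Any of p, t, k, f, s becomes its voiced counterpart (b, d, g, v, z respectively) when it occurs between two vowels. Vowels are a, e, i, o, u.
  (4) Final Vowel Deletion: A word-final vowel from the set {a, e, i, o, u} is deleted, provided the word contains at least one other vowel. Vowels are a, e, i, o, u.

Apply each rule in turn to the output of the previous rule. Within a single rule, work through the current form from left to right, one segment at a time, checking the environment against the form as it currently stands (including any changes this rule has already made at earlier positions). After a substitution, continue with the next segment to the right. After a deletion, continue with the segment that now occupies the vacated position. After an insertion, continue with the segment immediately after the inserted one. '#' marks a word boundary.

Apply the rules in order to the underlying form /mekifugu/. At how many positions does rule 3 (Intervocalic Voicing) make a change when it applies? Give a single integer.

2

(1) Initial Consonant Epenthesis: no change — [mekifugu]
(2) Final Vowel Lowering: [mekifugu] → [mekifugo]
(3) Intervocalic Voicing: [mekifugo] → [megivugo]
(4) Final Vowel Deletion: [megivugo] → [megivug]
Rule 3 changed 2 position(s).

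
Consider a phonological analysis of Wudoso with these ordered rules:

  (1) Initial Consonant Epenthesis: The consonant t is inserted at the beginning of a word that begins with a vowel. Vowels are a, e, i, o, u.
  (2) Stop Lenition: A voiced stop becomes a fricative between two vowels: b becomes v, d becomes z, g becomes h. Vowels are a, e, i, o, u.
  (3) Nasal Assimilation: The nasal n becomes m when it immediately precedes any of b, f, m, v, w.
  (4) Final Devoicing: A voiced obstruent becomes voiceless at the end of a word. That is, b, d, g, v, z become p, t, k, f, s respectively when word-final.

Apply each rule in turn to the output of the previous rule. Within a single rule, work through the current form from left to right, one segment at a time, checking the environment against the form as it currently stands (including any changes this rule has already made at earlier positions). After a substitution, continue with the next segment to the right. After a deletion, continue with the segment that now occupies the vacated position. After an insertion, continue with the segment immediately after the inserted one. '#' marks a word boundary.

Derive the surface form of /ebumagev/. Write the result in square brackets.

[tevumahef]

(1) Initial Consonant Epenthesis: [ebumagev] → [tebumagev]
(2) Stop Lenition: [tebumagev] → [tevumahev]
(3) Nasal Assimilation: no change — [tevumahev]
(4) Final Devoicing: [tevumahev] → [tevumahef]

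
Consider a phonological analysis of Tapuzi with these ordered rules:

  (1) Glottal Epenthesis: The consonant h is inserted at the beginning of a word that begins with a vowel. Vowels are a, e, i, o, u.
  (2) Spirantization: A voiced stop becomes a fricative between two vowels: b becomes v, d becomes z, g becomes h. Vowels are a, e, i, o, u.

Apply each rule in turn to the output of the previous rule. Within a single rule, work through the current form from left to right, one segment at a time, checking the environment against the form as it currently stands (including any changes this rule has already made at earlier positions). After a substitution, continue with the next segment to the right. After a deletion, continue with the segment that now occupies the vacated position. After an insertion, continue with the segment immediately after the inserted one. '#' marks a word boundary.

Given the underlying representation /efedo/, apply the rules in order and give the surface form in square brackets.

(1) Glottal Epenthesis: [efedo] → [hefedo]
(2) Spirantization: [hefedo] → [hefezo]

[hefezo]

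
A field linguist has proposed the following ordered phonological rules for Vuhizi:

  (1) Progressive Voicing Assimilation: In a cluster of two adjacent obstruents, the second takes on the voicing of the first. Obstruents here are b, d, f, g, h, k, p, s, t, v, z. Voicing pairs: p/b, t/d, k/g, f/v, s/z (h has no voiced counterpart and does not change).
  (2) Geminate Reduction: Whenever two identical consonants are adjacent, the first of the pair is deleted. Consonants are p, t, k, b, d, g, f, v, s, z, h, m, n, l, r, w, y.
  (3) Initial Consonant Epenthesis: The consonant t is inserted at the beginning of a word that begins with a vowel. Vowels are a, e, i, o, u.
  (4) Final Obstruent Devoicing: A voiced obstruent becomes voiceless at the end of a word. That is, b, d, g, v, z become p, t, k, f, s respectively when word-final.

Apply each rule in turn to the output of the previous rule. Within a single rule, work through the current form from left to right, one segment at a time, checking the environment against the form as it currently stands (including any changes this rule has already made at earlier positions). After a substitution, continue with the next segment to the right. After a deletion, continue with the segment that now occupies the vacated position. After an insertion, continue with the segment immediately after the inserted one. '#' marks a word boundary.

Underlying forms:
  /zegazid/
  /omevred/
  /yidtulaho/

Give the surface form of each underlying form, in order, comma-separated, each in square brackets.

[zegazit], [tomevret], [yidulaho]

/zegazid/:
  (1) Progressive Voicing Assimilation: no change — [zegazid]
  (2) Geminate Reduction: no change — [zegazid]
  (3) Initial Consonant Epenthesis: no change — [zegazid]
  (4) Final Obstruent Devoicing: [zegazid] → [zegazit]
/omevred/:
  (1) Progressive Voicing Assimilation: no change — [omevred]
  (2) Geminate Reduction: no change — [omevred]
  (3) Initial Consonant Epenthesis: [omevred] → [tomevred]
  (4) Final Obstruent Devoicing: [tomevred] → [tomevret]
/yidtulaho/:
  (1) Progressive Voicing Assimilation: [yidtulaho] → [yiddulaho]
  (2) Geminate Reduction: [yiddulaho] → [yidulaho]
  (3) Initial Consonant Epenthesis: no change — [yidulaho]
  (4) Final Obstruent Devoicing: no change — [yidulaho]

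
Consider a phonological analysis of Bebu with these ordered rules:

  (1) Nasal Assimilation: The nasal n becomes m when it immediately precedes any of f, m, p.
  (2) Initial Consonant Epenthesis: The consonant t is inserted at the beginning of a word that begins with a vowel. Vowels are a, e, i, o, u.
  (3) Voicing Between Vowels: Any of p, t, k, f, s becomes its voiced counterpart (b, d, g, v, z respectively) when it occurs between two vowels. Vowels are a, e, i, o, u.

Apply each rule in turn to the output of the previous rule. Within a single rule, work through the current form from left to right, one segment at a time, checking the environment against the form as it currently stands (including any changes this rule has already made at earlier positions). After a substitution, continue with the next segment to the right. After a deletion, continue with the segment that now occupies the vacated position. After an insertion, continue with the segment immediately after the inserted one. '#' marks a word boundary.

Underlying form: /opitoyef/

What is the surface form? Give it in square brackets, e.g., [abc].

(1) Nasal Assimilation: no change — [opitoyef]
(2) Initial Consonant Epenthesis: [opitoyef] → [topitoyef]
(3) Voicing Between Vowels: [topitoyef] → [tobidoyef]

[tobidoyef]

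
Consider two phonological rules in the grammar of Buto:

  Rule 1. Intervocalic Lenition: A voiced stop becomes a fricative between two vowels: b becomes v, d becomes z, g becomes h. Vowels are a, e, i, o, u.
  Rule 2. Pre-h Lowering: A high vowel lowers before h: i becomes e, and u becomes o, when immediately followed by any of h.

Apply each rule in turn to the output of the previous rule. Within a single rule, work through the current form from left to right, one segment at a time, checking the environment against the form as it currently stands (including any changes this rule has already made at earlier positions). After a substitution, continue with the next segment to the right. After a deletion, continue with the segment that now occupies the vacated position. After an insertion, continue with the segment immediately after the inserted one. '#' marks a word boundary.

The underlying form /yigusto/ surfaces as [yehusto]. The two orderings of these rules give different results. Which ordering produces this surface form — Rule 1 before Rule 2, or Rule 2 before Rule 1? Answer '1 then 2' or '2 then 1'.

Order 1 then 2:
  1 Intervocalic Lenition: [yigusto] → [yihusto]
  2 Pre-h Lowering: [yihusto] → [yehusto]
  result: [yehusto]
Order 2 then 1:
  2 Pre-h Lowering: no change — [yigusto]
  1 Intervocalic Lenition: [yigusto] → [yihusto]
  result: [yihusto]

1 then 2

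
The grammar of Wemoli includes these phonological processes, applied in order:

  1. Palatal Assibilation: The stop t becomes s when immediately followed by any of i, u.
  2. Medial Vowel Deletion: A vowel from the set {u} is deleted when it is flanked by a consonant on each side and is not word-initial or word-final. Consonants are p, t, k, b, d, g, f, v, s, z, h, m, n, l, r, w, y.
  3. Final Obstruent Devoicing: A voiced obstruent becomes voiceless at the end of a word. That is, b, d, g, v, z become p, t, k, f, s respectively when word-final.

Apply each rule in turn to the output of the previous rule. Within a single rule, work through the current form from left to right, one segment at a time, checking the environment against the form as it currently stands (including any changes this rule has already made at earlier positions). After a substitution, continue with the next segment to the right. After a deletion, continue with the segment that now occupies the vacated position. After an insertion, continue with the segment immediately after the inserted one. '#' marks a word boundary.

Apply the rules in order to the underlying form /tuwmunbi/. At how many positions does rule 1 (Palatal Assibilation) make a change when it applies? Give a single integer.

1

1 Palatal Assibilation: [tuwmunbi] → [suwmunbi]
2 Medial Vowel Deletion: [suwmunbi] → [swmnbi]
3 Final Obstruent Devoicing: no change — [swmnbi]
Rule 1 changed 1 position(s).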